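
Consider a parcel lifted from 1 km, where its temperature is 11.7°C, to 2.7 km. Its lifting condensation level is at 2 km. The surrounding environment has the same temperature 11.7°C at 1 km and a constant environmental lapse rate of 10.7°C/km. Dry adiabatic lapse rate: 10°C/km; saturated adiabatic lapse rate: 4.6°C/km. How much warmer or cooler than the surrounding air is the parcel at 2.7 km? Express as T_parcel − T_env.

Parcel:
  Dry to 2000 m: -10 × 1 km = -10°C, so T = 1.7°C.
  Saturated to 2700 m: -4.6 × 0.7 km = -3.22°C, so T = -1.52°C.
Environment:
  Environment to 2700 m: -10.7 × 1.7 km = -18.19°C, so T = -6.49°C.
T_parcel − T_env = -1.52 − (-6.49) = +4.97°C

+4.97°C (parcel warmer than environment)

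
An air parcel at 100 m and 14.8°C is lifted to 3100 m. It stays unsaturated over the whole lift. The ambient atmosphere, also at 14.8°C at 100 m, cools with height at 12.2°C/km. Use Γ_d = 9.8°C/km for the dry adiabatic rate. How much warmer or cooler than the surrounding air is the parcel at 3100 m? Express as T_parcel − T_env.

Parcel:
  From 100 m to 3100 m (dry): cools by 9.8 × 3 = 29.4°C, giving -14.6°C.
Environment:
  From 100 m to 3100 m (environment): cools by 12.2 × 3 = 36.6°C, giving -21.8°C.
T_parcel − T_env = -14.6 − (-21.8) = +7.2°C

+7.2°C (parcel warmer than environment)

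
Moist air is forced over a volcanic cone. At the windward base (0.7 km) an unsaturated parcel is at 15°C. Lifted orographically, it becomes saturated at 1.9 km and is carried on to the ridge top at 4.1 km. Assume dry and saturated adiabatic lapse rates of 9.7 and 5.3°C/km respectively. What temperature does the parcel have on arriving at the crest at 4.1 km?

Dry to 1900 m: -9.7 × 1.2 km = -11.64°C, so T = 3.36°C.
Saturated to 4100 m: -5.3 × 2.2 km = -11.66°C, so T = -8.3°C.

-8.3°C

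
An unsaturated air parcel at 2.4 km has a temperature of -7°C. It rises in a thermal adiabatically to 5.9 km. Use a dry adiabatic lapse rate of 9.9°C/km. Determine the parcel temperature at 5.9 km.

2400 → 5900 m (dry adiabatic, 9.9°C/km): ΔT = -9.9 × 3.5 = -34.65°C → T = -41.65°C

-41.65°C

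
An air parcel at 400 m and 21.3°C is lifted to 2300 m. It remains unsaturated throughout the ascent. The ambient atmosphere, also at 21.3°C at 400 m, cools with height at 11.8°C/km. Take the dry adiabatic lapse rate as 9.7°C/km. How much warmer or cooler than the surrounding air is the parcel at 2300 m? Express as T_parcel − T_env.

Parcel:
  400–2300 m, dry: Δz = 1.9 km ⇒ ΔT = -18.43°C; T = 2.87°C
Environment:
  400–2300 m, environment: Δz = 1.9 km ⇒ ΔT = -22.42°C; T = -1.12°C
T_parcel − T_env = 2.87 − (-1.12) = +3.99°C

+3.99°C (parcel warmer than environment)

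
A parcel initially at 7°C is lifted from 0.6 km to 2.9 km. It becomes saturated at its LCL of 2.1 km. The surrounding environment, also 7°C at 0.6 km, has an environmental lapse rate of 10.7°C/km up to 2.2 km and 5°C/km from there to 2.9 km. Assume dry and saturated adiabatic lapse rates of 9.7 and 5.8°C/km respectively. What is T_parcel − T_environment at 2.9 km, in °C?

+1.43°C (parcel warmer than environment)

Parcel:
  600 → 2100 m (dry, 9.7°C/km): ΔT = -9.7 × 1.5 = -14.55°C → T = -7.55°C
  2100 → 2900 m (saturated, 5.8°C/km): ΔT = -5.8 × 0.8 = -4.64°C → T = -12.19°C
Environment:
  600 → 2200 m (environment, lower layer, 10.7°C/km): ΔT = -10.7 × 1.6 = -17.12°C → T = -10.12°C
  2200 → 2900 m (environment, upper layer, 5°C/km): ΔT = -5 × 0.7 = -3.5°C → T = -13.62°C
T_parcel − T_env = -12.19 − (-13.62) = +1.43°C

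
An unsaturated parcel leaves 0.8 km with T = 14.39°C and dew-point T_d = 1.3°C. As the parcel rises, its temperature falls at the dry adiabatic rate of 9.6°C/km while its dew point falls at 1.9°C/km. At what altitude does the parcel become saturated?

2.5 km

T and T_d converge at 9.6 − 1.9 = 7.7°C per km
Height above start = (14.39 − 1.3) / 7.7 = 1.7 km
LCL altitude = 800 m + 1700 m = 2500 m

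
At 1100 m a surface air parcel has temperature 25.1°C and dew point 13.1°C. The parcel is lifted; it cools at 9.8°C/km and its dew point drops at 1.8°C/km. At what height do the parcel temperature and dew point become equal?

T and T_d converge at 9.8 − 1.8 = 8°C per km
Height above start = (25.1 − 13.1) / 8 = 1.5 km
LCL altitude = 1100 m + 1500 m = 2600 m

2600 m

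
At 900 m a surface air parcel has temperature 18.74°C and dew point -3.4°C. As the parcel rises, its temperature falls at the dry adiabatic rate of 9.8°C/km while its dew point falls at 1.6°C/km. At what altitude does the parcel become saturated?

T and T_d converge at 9.8 − 1.6 = 8.2°C per km
Height above start = (18.74 − (-3.4)) / 8.2 = 2.7 km
LCL altitude = 900 m + 2700 m = 3600 m

3600 m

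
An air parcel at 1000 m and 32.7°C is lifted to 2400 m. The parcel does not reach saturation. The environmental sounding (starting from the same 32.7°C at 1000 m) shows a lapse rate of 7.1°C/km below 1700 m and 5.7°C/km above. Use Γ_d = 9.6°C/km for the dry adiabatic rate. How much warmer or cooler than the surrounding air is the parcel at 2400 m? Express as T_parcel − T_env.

Parcel:
  Dry to 2400 m: -9.6 × 1.4 km = -13.44°C, so T = 19.26°C.
Environment:
  Environment, lower layer to 1700 m: -7.1 × 0.7 km = -4.97°C, so T = 27.73°C.
  Environment, upper layer to 2400 m: -5.7 × 0.7 km = -3.99°C, so T = 23.74°C.
T_parcel − T_env = 19.26 − 23.74 = -4.48°C

-4.48°C (parcel cooler than environment)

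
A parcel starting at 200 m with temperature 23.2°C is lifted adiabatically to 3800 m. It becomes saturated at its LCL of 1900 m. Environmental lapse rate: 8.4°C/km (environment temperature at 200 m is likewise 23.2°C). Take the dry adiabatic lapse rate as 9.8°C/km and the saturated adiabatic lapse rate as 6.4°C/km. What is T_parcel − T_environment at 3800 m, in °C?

+1.42°C (parcel warmer than environment)

Parcel:
  200 → 1900 m (dry, 9.8°C/km): ΔT = -9.8 × 1.7 = -16.66°C → T = 6.54°C
  1900 → 3800 m (saturated, 6.4°C/km): ΔT = -6.4 × 1.9 = -12.16°C → T = -5.62°C
Environment:
  200 → 3800 m (environment, 8.4°C/km): ΔT = -8.4 × 3.6 = -30.24°C → T = -7.04°C
T_parcel − T_env = -5.62 − (-7.04) = +1.42°C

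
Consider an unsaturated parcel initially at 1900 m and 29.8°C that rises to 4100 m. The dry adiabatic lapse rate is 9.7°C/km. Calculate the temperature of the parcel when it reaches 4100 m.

8.46°C

1900 → 4100 m (dry adiabatic, 9.7°C/km): ΔT = -9.7 × 2.2 = -21.34°C → T = 8.46°C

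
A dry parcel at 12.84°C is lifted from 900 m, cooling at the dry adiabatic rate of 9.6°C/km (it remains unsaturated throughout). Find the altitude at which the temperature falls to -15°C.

Height above start = (12.84 − (-15)) / 9.6 = 2.9 km
Altitude = 900 m + 2900 m = 3800 m

3800 m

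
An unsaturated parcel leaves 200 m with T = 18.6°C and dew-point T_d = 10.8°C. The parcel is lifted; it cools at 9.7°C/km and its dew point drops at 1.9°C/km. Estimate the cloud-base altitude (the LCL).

1200 m

T and T_d converge at 9.7 − 1.9 = 7.8°C per km
Height above start = (18.6 − 10.8) / 7.8 = 1 km
LCL altitude = 200 m + 1000 m = 1200 m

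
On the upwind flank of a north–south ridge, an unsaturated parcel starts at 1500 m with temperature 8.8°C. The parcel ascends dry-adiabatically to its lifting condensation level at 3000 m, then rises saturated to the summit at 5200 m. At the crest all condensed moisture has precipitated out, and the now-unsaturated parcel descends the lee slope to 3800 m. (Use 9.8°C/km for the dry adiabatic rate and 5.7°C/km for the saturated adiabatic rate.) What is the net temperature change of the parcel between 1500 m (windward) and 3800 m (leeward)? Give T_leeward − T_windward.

-13.52°C

1500 → 3000 m (dry, 9.8°C/km): ΔT = -9.8 × 1.5 = -14.7°C → T = -5.9°C
3000 → 5200 m (saturated, 5.7°C/km): ΔT = -5.7 × 2.2 = -12.54°C → T = -18.44°C
5200 → 3800 m (dry descent, 9.8°C/km): ΔT = +9.8 × 1.4 = +13.72°C → T = -4.72°C
Net change vs windward start: -4.72 − 8.8 = -13.52°C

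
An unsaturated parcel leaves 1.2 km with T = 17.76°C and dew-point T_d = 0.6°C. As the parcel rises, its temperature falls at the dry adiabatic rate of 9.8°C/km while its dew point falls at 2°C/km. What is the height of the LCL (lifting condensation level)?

3.4 km

T and T_d converge at 9.8 − 2 = 7.8°C per km
Height above start = (17.76 − 0.6) / 7.8 = 2.2 km
LCL altitude = 1200 m + 2200 m = 3400 m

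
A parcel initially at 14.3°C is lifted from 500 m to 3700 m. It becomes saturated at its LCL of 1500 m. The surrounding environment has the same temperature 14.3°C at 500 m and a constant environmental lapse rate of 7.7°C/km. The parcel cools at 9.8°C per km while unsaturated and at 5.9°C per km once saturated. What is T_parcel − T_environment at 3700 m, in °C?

+1.86°C (parcel warmer than environment)

Parcel:
  Dry to 1500 m: -9.8 × 1 km = -9.8°C, so T = 4.5°C.
  Saturated to 3700 m: -5.9 × 2.2 km = -12.98°C, so T = -8.48°C.
Environment:
  Environment to 3700 m: -7.7 × 3.2 km = -24.64°C, so T = -10.34°C.
T_parcel − T_env = -8.48 − (-10.34) = +1.86°C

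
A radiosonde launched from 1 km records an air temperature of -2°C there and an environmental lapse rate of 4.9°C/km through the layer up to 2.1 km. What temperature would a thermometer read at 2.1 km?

-7.39°C

Environmental to 2100 m: -4.9 × 1.1 km = -5.39°C, so T = -7.39°C.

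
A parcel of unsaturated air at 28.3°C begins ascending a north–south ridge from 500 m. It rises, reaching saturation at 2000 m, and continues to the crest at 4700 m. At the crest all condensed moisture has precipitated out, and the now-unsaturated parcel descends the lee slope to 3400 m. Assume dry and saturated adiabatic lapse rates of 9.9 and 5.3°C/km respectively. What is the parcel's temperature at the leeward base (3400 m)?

12.01°C

500 → 2000 m (dry, 9.9°C/km): ΔT = -9.9 × 1.5 = -14.85°C → T = 13.45°C
2000 → 4700 m (saturated, 5.3°C/km): ΔT = -5.3 × 2.7 = -14.31°C → T = -0.86°C
4700 → 3400 m (dry descent, 9.9°C/km): ΔT = +9.9 × 1.3 = +12.87°C → T = 12.01°C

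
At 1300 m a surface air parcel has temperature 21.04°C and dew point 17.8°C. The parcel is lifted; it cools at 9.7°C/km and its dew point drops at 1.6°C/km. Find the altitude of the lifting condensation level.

T and T_d converge at 9.7 − 1.6 = 8.1°C per km
Height above start = (21.04 − 17.8) / 8.1 = 0.4 km
LCL altitude = 1300 m + 400 m = 1700 m

1700 m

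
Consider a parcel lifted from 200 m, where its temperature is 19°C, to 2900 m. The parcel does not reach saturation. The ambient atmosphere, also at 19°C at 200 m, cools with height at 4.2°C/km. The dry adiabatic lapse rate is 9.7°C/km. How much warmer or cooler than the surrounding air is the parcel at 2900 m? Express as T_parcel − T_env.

Parcel:
  200–2900 m, dry: Δz = 2.7 km ⇒ ΔT = -26.19°C; T = -7.19°C
Environment:
  200–2900 m, environment: Δz = 2.7 km ⇒ ΔT = -11.34°C; T = 7.66°C
T_parcel − T_env = -7.19 − 7.66 = -14.85°C

-14.85°C (parcel cooler than environment)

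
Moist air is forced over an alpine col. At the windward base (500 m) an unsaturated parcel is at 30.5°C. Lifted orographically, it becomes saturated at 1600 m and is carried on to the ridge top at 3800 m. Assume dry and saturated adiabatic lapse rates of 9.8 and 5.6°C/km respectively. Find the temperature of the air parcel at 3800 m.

7.4°C

500 → 1600 m (dry, 9.8°C/km): ΔT = -9.8 × 1.1 = -10.78°C → T = 19.72°C
1600 → 3800 m (saturated, 5.6°C/km): ΔT = -5.6 × 2.2 = -12.32°C → T = 7.4°C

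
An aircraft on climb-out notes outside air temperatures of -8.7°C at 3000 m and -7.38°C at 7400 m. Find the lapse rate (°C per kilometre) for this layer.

Γ = −ΔT/Δz = (-8.7 − (-7.38)) / (7400 − 3000) m
  = -1.32°C / 4.4 km = -0.3°C/km

-0.3°C/km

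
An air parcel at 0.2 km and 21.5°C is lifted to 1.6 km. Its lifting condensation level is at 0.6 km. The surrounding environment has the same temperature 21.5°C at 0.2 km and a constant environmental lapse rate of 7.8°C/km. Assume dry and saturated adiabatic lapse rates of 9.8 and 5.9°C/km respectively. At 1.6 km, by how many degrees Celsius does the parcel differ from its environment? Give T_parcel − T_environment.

+1.1°C (parcel warmer than environment)

Parcel:
  200–600 m, dry: Δz = 0.4 km ⇒ ΔT = -3.92°C; T = 17.58°C
  600–1600 m, saturated: Δz = 1 km ⇒ ΔT = -5.9°C; T = 11.68°C
Environment:
  200–1600 m, environment: Δz = 1.4 km ⇒ ΔT = -10.92°C; T = 10.58°C
T_parcel − T_env = 11.68 − 10.58 = +1.1°C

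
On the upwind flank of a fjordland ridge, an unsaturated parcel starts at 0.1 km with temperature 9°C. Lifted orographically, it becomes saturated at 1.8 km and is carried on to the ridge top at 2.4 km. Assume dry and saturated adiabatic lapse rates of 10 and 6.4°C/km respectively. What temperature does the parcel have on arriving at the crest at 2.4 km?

-11.84°C

Dry to 1800 m: -10 × 1.7 km = -17°C, so T = -8°C.
Saturated to 2400 m: -6.4 × 0.6 km = -3.84°C, so T = -11.84°C.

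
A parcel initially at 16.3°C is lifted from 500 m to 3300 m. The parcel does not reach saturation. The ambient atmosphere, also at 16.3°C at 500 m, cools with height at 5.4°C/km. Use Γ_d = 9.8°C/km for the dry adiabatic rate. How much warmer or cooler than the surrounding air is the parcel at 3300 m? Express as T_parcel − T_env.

Parcel:
  500 → 3300 m (dry, 9.8°C/km): ΔT = -9.8 × 2.8 = -27.44°C → T = -11.14°C
Environment:
  500 → 3300 m (environment, 5.4°C/km): ΔT = -5.4 × 2.8 = -15.12°C → T = 1.18°C
T_parcel − T_env = -11.14 − 1.18 = -12.32°C

-12.32°C (parcel cooler than environment)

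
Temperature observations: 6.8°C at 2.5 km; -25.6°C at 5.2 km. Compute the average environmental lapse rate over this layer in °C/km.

12°C/km

Γ = −ΔT/Δz = (6.8 − (-25.6)) / (5200 − 2500) m
  = 32.4°C / 2.7 km = 12°C/km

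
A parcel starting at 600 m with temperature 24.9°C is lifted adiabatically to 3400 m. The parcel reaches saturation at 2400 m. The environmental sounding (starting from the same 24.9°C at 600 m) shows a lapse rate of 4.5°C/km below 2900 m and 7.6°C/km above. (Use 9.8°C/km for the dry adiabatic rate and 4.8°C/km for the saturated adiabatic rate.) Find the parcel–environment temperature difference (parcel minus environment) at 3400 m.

-8.29°C (parcel cooler than environment)

Parcel:
  From 600 m to 2400 m (dry): cools by 9.8 × 1.8 = 17.64°C, giving 7.26°C.
  From 2400 m to 3400 m (saturated): cools by 4.8 × 1 = 4.8°C, giving 2.46°C.
Environment:
  From 600 m to 2900 m (environment, lower layer): cools by 4.5 × 2.3 = 10.35°C, giving 14.55°C.
  From 2900 m to 3400 m (environment, upper layer): cools by 7.6 × 0.5 = 3.8°C, giving 10.75°C.
T_parcel − T_env = 2.46 − 10.75 = -8.29°C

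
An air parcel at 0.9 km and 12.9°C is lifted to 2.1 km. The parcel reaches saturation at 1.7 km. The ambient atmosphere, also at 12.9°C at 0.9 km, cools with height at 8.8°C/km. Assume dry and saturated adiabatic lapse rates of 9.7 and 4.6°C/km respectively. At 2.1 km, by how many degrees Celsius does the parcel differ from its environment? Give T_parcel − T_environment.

+0.96°C (parcel warmer than environment)

Parcel:
  900–1700 m, dry: Δz = 0.8 km ⇒ ΔT = -7.76°C; T = 5.14°C
  1700–2100 m, saturated: Δz = 0.4 km ⇒ ΔT = -1.84°C; T = 3.3°C
Environment:
  900–2100 m, environment: Δz = 1.2 km ⇒ ΔT = -10.56°C; T = 2.34°C
T_parcel − T_env = 3.3 − 2.34 = +0.96°C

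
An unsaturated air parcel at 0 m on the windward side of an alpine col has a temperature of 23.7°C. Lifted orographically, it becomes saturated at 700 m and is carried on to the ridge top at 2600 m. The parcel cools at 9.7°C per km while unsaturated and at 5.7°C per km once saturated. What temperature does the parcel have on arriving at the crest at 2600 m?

6.08°C

0–700 m, dry: Δz = 0.7 km ⇒ ΔT = -6.79°C; T = 16.91°C
700–2600 m, saturated: Δz = 1.9 km ⇒ ΔT = -10.83°C; T = 6.08°C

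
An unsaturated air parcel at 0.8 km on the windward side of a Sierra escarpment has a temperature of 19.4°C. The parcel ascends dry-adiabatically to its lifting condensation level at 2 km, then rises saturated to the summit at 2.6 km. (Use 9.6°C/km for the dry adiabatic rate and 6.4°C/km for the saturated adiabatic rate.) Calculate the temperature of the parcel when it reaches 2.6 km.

Dry to 2000 m: -9.6 × 1.2 km = -11.52°C, so T = 7.88°C.
Saturated to 2600 m: -6.4 × 0.6 km = -3.84°C, so T = 4.04°C.

4.04°C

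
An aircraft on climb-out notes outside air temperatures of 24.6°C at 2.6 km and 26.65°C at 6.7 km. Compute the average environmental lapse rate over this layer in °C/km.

-0.5°C/km

Γ = −ΔT/Δz = (24.6 − 26.65) / (6700 − 2600) m
  = -2.05°C / 4.1 km = -0.5°C/km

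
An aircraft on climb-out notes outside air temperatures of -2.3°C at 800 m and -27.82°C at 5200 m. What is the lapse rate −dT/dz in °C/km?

Γ = −ΔT/Δz = (-2.3 − (-27.82)) / (5200 − 800) m
  = 25.52°C / 4.4 km = 5.8°C/km

5.8°C/km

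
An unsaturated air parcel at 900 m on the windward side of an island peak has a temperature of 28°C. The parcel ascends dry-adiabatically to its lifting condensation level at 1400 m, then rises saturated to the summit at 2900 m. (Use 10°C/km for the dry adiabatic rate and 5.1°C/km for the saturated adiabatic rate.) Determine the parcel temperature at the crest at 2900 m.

900 → 1400 m (dry, 10°C/km): ΔT = -10 × 0.5 = -5°C → T = 23°C
1400 → 2900 m (saturated, 5.1°C/km): ΔT = -5.1 × 1.5 = -7.65°C → T = 15.35°C

15.35°C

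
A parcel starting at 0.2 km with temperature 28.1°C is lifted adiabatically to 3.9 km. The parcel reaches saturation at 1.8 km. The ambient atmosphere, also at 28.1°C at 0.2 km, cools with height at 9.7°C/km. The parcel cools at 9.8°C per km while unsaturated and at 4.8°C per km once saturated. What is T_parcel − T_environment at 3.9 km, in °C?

+10.13°C (parcel warmer than environment)

Parcel:
  Dry to 1800 m: -9.8 × 1.6 km = -15.68°C, so T = 12.42°C.
  Saturated to 3900 m: -4.8 × 2.1 km = -10.08°C, so T = 2.34°C.
Environment:
  Environment to 3900 m: -9.7 × 3.7 km = -35.89°C, so T = -7.79°C.
T_parcel − T_env = 2.34 − (-7.79) = +10.13°C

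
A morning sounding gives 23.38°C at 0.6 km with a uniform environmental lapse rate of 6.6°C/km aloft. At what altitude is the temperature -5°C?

4.9 km

Height above start = (23.38 − (-5)) / 6.6 = 4.3 km
Altitude = 600 m + 4300 m = 4900 m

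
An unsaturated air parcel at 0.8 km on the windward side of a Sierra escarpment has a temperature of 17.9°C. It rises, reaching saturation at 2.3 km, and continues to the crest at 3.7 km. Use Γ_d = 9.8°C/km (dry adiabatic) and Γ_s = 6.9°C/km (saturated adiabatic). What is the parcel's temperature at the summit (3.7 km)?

800–2300 m, dry: Δz = 1.5 km ⇒ ΔT = -14.7°C; T = 3.2°C
2300–3700 m, saturated: Δz = 1.4 km ⇒ ΔT = -9.66°C; T = -6.46°C

-6.46°C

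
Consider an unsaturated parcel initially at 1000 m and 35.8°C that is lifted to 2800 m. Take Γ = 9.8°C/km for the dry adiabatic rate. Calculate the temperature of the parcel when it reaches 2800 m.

18.16°C

From 1000 m to 2800 m (dry adiabatic): cools by 9.8 × 1.8 = 17.64°C, giving 18.16°C.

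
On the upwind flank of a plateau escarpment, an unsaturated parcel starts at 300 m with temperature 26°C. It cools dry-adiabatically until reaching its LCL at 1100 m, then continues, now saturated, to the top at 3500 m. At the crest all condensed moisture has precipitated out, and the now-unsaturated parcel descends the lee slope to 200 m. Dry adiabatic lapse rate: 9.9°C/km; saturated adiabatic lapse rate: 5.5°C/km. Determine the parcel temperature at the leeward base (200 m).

37.55°C

From 300 m to 1100 m (dry): cools by 9.9 × 0.8 = 7.92°C, giving 18.08°C.
From 1100 m to 3500 m (saturated): cools by 5.5 × 2.4 = 13.2°C, giving 4.88°C.
From 3500 m to 200 m (dry descent): warms by 9.9 × 3.3 = 32.67°C, giving 37.55°C.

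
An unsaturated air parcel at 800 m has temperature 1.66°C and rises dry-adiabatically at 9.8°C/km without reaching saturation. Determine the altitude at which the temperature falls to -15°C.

Height above start = (1.66 − (-15)) / 9.8 = 1.7 km
Altitude = 800 m + 1700 m = 2500 m

2500 m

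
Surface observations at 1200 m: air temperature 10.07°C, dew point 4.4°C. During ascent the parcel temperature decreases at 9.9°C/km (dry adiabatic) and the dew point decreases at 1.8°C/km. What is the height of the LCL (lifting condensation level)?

1900 m

T and T_d converge at 9.9 − 1.8 = 8.1°C per km
Height above start = (10.07 − 4.4) / 8.1 = 0.7 km
LCL altitude = 1200 m + 700 m = 1900 m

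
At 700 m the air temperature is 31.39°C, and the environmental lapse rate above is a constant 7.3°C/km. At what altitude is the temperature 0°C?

Height above start = (31.39 − 0) / 7.3 = 4.3 km
Altitude = 700 m + 4300 m = 5000 m

5000 m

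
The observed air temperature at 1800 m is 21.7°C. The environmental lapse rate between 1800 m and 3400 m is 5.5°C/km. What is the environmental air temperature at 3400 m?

12.9°C

Environmental to 3400 m: -5.5 × 1.6 km = -8.8°C, so T = 12.9°C.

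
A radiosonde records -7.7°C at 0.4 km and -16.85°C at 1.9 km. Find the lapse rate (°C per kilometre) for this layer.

6.1°C/km

Γ = −ΔT/Δz = (-7.7 − (-16.85)) / (1900 − 400) m
  = 9.15°C / 1.5 km = 6.1°C/km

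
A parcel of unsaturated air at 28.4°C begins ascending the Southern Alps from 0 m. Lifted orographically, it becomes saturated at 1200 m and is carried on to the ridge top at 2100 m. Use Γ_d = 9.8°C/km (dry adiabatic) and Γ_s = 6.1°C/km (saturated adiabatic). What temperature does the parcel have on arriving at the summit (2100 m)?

11.15°C

Dry to 1200 m: -9.8 × 1.2 km = -11.76°C, so T = 16.64°C.
Saturated to 2100 m: -6.1 × 0.9 km = -5.49°C, so T = 11.15°C.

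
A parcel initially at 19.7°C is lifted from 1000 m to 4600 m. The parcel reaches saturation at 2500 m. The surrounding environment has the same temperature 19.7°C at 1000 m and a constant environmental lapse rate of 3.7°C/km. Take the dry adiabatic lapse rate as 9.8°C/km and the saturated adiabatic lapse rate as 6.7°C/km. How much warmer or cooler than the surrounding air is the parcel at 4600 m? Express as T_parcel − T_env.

Parcel:
  1000–2500 m, dry: Δz = 1.5 km ⇒ ΔT = -14.7°C; T = 5°C
  2500–4600 m, saturated: Δz = 2.1 km ⇒ ΔT = -14.07°C; T = -9.07°C
Environment:
  1000–4600 m, environment: Δz = 3.6 km ⇒ ΔT = -13.32°C; T = 6.38°C
T_parcel − T_env = -9.07 − 6.38 = -15.45°C

-15.45°C (parcel cooler than environment)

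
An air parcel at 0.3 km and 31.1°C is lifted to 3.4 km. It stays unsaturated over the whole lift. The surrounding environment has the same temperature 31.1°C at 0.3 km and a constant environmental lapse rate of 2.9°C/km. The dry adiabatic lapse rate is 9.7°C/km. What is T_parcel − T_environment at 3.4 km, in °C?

-21.08°C (parcel cooler than environment)

Parcel:
  Dry to 3400 m: -9.7 × 3.1 km = -30.07°C, so T = 1.03°C.
Environment:
  Environment to 3400 m: -2.9 × 3.1 km = -8.99°C, so T = 22.11°C.
T_parcel − T_env = 1.03 − 22.11 = -21.08°C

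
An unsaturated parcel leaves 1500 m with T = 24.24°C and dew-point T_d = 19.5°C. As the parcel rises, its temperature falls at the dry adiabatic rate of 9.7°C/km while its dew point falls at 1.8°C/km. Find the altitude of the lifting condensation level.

2100 m

T and T_d converge at 9.7 − 1.8 = 7.9°C per km
Height above start = (24.24 − 19.5) / 7.9 = 0.6 km
LCL altitude = 1500 m + 600 m = 2100 m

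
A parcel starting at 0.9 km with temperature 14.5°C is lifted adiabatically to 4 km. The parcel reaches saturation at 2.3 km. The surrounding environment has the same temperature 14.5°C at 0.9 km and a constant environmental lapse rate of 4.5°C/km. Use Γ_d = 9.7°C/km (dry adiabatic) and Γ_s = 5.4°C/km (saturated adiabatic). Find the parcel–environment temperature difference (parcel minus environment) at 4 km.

-8.81°C (parcel cooler than environment)

Parcel:
  900–2300 m, dry: Δz = 1.4 km ⇒ ΔT = -13.58°C; T = 0.92°C
  2300–4000 m, saturated: Δz = 1.7 km ⇒ ΔT = -9.18°C; T = -8.26°C
Environment:
  900–4000 m, environment: Δz = 3.1 km ⇒ ΔT = -13.95°C; T = 0.55°C
T_parcel − T_env = -8.26 − 0.55 = -8.81°C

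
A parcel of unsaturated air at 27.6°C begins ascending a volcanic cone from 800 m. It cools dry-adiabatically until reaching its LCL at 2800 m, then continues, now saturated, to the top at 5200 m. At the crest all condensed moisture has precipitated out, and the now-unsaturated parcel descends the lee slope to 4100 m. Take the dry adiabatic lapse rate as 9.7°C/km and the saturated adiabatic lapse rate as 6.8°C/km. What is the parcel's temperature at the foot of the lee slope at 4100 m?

800 → 2800 m (dry, 9.7°C/km): ΔT = -9.7 × 2 = -19.4°C → T = 8.2°C
2800 → 5200 m (saturated, 6.8°C/km): ΔT = -6.8 × 2.4 = -16.32°C → T = -8.12°C
5200 → 4100 m (dry descent, 9.7°C/km): ΔT = +9.7 × 1.1 = +10.67°C → T = 2.55°C

2.55°C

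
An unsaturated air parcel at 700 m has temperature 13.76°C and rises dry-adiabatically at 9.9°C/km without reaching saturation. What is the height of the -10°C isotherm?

Height above start = (13.76 − (-10)) / 9.9 = 2.4 km
Altitude = 700 m + 2400 m = 3100 m

3100 m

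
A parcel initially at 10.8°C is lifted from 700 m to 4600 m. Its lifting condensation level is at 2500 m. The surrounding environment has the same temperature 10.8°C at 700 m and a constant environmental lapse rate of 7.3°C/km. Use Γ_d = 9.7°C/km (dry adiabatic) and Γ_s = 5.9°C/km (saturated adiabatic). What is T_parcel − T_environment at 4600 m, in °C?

-1.38°C (parcel cooler than environment)

Parcel:
  Dry to 2500 m: -9.7 × 1.8 km = -17.46°C, so T = -6.66°C.
  Saturated to 4600 m: -5.9 × 2.1 km = -12.39°C, so T = -19.05°C.
Environment:
  Environment to 4600 m: -7.3 × 3.9 km = -28.47°C, so T = -17.67°C.
T_parcel − T_env = -19.05 − (-17.67) = -1.38°C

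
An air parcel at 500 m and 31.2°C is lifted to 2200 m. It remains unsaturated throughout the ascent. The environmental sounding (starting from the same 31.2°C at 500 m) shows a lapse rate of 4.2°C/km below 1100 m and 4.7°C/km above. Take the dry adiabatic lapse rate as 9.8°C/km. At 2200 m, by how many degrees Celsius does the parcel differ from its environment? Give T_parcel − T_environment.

-8.97°C (parcel cooler than environment)

Parcel:
  500–2200 m, dry: Δz = 1.7 km ⇒ ΔT = -16.66°C; T = 14.54°C
Environment:
  500–1100 m, environment, lower layer: Δz = 0.6 km ⇒ ΔT = -2.52°C; T = 28.68°C
  1100–2200 m, environment, upper layer: Δz = 1.1 km ⇒ ΔT = -5.17°C; T = 23.51°C
T_parcel − T_env = 14.54 − 23.51 = -8.97°C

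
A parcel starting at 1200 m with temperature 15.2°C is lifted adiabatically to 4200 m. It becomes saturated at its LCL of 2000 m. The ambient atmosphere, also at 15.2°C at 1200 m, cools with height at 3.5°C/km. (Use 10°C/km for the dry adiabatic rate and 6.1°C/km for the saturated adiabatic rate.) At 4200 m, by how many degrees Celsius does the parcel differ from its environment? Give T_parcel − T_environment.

-10.92°C (parcel cooler than environment)

Parcel:
  1200–2000 m, dry: Δz = 0.8 km ⇒ ΔT = -8°C; T = 7.2°C
  2000–4200 m, saturated: Δz = 2.2 km ⇒ ΔT = -13.42°C; T = -6.22°C
Environment:
  1200–4200 m, environment: Δz = 3 km ⇒ ΔT = -10.5°C; T = 4.7°C
T_parcel − T_env = -6.22 − 4.7 = -10.92°C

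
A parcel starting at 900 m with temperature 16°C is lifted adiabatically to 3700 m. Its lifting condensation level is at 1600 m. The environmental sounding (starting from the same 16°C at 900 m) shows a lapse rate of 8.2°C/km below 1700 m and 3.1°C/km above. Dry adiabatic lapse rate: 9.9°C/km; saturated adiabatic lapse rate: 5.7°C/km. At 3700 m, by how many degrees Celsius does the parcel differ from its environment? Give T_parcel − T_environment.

Parcel:
  900–1600 m, dry: Δz = 0.7 km ⇒ ΔT = -6.93°C; T = 9.07°C
  1600–3700 m, saturated: Δz = 2.1 km ⇒ ΔT = -11.97°C; T = -2.9°C
Environment:
  900–1700 m, environment, lower layer: Δz = 0.8 km ⇒ ΔT = -6.56°C; T = 9.44°C
  1700–3700 m, environment, upper layer: Δz = 2 km ⇒ ΔT = -6.2°C; T = 3.24°C
T_parcel − T_env = -2.9 − 3.24 = -6.14°C

-6.14°C (parcel cooler than environment)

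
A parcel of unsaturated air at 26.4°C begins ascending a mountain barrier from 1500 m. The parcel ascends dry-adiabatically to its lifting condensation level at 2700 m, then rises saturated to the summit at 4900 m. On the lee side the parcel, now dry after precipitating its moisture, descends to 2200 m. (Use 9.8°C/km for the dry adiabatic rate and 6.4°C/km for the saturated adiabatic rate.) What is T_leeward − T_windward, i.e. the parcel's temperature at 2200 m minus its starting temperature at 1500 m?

+0.62°C

Dry to 2700 m: -9.8 × 1.2 km = -11.76°C, so T = 14.64°C.
Saturated to 4900 m: -6.4 × 2.2 km = -14.08°C, so T = 0.56°C.
Dry descent to 2200 m: +9.8 × 2.7 km = +26.46°C, so T = 27.02°C.
Net change vs windward start: 27.02 − 26.4 = +0.62°C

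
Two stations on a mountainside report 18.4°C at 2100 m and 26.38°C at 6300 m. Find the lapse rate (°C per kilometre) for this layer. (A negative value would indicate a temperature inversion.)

-1.9°C/km

Γ = −ΔT/Δz = (18.4 − 26.38) / (6300 − 2100) m
  = -7.98°C / 4.2 km = -1.9°C/km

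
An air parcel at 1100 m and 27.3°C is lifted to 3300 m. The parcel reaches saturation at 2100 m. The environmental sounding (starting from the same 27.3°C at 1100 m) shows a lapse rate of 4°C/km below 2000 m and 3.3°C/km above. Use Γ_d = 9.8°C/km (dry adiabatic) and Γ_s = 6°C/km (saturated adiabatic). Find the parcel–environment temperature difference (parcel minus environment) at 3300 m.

Parcel:
  1100–2100 m, dry: Δz = 1 km ⇒ ΔT = -9.8°C; T = 17.5°C
  2100–3300 m, saturated: Δz = 1.2 km ⇒ ΔT = -7.2°C; T = 10.3°C
Environment:
  1100–2000 m, environment, lower layer: Δz = 0.9 km ⇒ ΔT = -3.6°C; T = 23.7°C
  2000–3300 m, environment, upper layer: Δz = 1.3 km ⇒ ΔT = -4.29°C; T = 19.41°C
T_parcel − T_env = 10.3 − 19.41 = -9.11°C

-9.11°C (parcel cooler than environment)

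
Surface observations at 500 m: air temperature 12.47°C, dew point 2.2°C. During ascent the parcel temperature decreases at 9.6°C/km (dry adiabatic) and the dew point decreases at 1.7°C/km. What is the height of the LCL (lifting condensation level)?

T and T_d converge at 9.6 − 1.7 = 7.9°C per km
Height above start = (12.47 − 2.2) / 7.9 = 1.3 km
LCL altitude = 500 m + 1300 m = 1800 m

1800 m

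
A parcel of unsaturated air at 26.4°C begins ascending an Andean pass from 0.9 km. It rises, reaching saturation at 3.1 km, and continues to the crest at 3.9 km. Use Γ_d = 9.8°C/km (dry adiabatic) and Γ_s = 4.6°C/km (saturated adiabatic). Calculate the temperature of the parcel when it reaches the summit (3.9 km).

1.16°C

900 → 3100 m (dry, 9.8°C/km): ΔT = -9.8 × 2.2 = -21.56°C → T = 4.84°C
3100 → 3900 m (saturated, 4.6°C/km): ΔT = -4.6 × 0.8 = -3.68°C → T = 1.16°C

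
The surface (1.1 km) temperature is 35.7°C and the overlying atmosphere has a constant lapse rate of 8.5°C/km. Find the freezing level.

5.3 km

Height above start = (35.7 − 0) / 8.5 = 4.2 km
Altitude = 1100 m + 4200 m = 5300 m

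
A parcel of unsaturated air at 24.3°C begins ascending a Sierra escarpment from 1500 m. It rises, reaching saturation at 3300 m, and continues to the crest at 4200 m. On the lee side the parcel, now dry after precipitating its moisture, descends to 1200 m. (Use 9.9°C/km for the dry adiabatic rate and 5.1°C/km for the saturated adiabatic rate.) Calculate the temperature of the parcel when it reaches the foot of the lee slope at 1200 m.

31.59°C

Dry to 3300 m: -9.9 × 1.8 km = -17.82°C, so T = 6.48°C.
Saturated to 4200 m: -5.1 × 0.9 km = -4.59°C, so T = 1.89°C.
Dry descent to 1200 m: +9.9 × 3 km = +29.7°C, so T = 31.59°C.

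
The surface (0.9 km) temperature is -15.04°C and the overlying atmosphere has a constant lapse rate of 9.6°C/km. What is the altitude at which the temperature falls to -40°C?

Height above start = (-15.04 − (-40)) / 9.6 = 2.6 km
Altitude = 900 m + 2600 m = 3500 m

3.5 km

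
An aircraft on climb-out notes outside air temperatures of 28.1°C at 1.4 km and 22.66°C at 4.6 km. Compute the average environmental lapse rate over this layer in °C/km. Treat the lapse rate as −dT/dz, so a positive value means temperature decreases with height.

Γ = −ΔT/Δz = (28.1 − 22.66) / (4600 − 1400) m
  = 5.44°C / 3.2 km = 1.7°C/km

1.7°C/km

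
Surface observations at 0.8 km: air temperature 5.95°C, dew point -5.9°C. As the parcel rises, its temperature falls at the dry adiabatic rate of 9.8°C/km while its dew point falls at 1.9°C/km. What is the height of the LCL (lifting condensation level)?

T and T_d converge at 9.8 − 1.9 = 7.9°C per km
Height above start = (5.95 − (-5.9)) / 7.9 = 1.5 km
LCL altitude = 800 m + 1500 m = 2300 m

2.3 km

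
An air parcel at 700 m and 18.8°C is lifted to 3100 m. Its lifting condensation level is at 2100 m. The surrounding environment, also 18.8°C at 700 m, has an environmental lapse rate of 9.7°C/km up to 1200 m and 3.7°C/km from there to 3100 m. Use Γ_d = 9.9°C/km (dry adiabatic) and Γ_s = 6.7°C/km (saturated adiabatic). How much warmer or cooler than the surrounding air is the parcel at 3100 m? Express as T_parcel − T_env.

Parcel:
  Dry to 2100 m: -9.9 × 1.4 km = -13.86°C, so T = 4.94°C.
  Saturated to 3100 m: -6.7 × 1 km = -6.7°C, so T = -1.76°C.
Environment:
  Environment, lower layer to 1200 m: -9.7 × 0.5 km = -4.85°C, so T = 13.95°C.
  Environment, upper layer to 3100 m: -3.7 × 1.9 km = -7.03°C, so T = 6.92°C.
T_parcel − T_env = -1.76 − 6.92 = -8.68°C

-8.68°C (parcel cooler than environment)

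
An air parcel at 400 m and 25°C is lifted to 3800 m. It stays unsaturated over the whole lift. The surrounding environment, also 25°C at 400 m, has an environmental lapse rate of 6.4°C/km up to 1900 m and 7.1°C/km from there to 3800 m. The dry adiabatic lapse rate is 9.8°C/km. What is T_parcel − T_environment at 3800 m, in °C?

Parcel:
  400 → 3800 m (dry, 9.8°C/km): ΔT = -9.8 × 3.4 = -33.32°C → T = -8.32°C
Environment:
  400 → 1900 m (environment, lower layer, 6.4°C/km): ΔT = -6.4 × 1.5 = -9.6°C → T = 15.4°C
  1900 → 3800 m (environment, upper layer, 7.1°C/km): ΔT = -7.1 × 1.9 = -13.49°C → T = 1.91°C
T_parcel − T_env = -8.32 − 1.91 = -10.23°C

-10.23°C (parcel cooler than environment)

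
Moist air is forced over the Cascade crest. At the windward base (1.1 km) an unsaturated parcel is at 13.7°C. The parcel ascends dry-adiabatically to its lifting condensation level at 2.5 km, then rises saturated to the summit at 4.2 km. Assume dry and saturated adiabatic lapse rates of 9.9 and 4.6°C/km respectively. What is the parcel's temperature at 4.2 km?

From 1100 m to 2500 m (dry): cools by 9.9 × 1.4 = 13.86°C, giving -0.16°C.
From 2500 m to 4200 m (saturated): cools by 4.6 × 1.7 = 7.82°C, giving -7.98°C.

-7.98°C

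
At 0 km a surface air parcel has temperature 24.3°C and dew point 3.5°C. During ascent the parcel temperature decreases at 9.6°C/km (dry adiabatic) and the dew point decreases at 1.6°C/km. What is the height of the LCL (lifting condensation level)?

T and T_d converge at 9.6 − 1.6 = 8°C per km
Height above start = (24.3 − 3.5) / 8 = 2.6 km
LCL altitude = 0 m + 2600 m = 2600 m

2.6 km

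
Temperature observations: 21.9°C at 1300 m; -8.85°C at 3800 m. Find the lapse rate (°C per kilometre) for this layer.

Γ = −ΔT/Δz = (21.9 − (-8.85)) / (3800 − 1300) m
  = 30.75°C / 2.5 km = 12.3°C/km

12.3°C/km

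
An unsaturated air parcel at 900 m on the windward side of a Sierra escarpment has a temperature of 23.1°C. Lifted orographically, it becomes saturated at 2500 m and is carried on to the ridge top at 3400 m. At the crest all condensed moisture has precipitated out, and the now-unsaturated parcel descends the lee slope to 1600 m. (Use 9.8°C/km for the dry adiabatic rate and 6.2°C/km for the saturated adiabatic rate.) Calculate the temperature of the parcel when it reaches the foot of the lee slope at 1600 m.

Dry to 2500 m: -9.8 × 1.6 km = -15.68°C, so T = 7.42°C.
Saturated to 3400 m: -6.2 × 0.9 km = -5.58°C, so T = 1.84°C.
Dry descent to 1600 m: +9.8 × 1.8 km = +17.64°C, so T = 19.48°C.

19.48°C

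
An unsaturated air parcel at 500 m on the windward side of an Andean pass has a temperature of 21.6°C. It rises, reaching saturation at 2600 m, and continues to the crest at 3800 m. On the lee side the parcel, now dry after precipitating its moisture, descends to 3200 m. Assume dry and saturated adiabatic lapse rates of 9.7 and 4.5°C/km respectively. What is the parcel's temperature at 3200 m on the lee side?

500 → 2600 m (dry, 9.7°C/km): ΔT = -9.7 × 2.1 = -20.37°C → T = 1.23°C
2600 → 3800 m (saturated, 4.5°C/km): ΔT = -4.5 × 1.2 = -5.4°C → T = -4.17°C
3800 → 3200 m (dry descent, 9.7°C/km): ΔT = +9.7 × 0.6 = +5.82°C → T = 1.65°C

1.65°C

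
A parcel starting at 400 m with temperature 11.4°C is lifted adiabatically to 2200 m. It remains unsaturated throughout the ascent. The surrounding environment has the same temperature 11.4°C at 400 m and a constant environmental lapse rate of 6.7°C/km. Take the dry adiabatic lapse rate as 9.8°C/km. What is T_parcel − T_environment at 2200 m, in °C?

-5.58°C (parcel cooler than environment)

Parcel:
  400 → 2200 m (dry, 9.8°C/km): ΔT = -9.8 × 1.8 = -17.64°C → T = -6.24°C
Environment:
  400 → 2200 m (environment, 6.7°C/km): ΔT = -6.7 × 1.8 = -12.06°C → T = -0.66°C
T_parcel − T_env = -6.24 − (-0.66) = -5.58°C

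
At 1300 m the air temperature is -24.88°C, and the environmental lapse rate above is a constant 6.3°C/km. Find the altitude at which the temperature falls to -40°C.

Height above start = (-24.88 − (-40)) / 6.3 = 2.4 km
Altitude = 1300 m + 2400 m = 3700 m

3700 m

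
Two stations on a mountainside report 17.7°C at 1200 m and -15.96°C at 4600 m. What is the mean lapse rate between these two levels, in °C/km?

9.9°C/km

Γ = −ΔT/Δz = (17.7 − (-15.96)) / (4600 − 1200) m
  = 33.66°C / 3.4 km = 9.9°C/km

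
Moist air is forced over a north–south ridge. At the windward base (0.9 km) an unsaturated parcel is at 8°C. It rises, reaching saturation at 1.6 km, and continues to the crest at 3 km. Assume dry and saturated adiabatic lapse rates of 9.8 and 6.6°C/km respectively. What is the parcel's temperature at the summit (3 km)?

-8.1°C

From 900 m to 1600 m (dry): cools by 9.8 × 0.7 = 6.86°C, giving 1.14°C.
From 1600 m to 3000 m (saturated): cools by 6.6 × 1.4 = 9.24°C, giving -8.1°C.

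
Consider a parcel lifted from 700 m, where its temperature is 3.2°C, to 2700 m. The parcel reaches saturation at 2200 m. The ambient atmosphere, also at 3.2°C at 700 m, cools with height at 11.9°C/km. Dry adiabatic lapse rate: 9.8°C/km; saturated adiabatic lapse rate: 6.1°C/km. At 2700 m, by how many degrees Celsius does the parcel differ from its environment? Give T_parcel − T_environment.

Parcel:
  700–2200 m, dry: Δz = 1.5 km ⇒ ΔT = -14.7°C; T = -11.5°C
  2200–2700 m, saturated: Δz = 0.5 km ⇒ ΔT = -3.05°C; T = -14.55°C
Environment:
  700–2700 m, environment: Δz = 2 km ⇒ ΔT = -23.8°C; T = -20.6°C
T_parcel − T_env = -14.55 − (-20.6) = +6.05°C

+6.05°C (parcel warmer than environment)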